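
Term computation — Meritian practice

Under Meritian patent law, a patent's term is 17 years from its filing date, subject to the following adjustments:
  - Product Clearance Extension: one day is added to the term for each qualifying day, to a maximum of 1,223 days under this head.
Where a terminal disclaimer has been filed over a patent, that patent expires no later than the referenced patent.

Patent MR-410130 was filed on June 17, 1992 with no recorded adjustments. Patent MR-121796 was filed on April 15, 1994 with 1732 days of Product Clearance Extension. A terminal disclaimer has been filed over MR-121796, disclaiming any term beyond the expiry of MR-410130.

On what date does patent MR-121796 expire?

2009-06-17

Natural term of MR-121796:
  Base: filing + 17 years → 15 April 2011.
  Product Clearance Extension: 1732 days claimed exceeds the 1223-day cap, so +1223 days → 20 August 2014.
Expiry of referenced patent MR-410130:
  Base: filing + 17 years → 17 June 2009.
Terminal disclaimer: MR-121796 expires on the earlier of 20 August 2014 and 17 June 2009.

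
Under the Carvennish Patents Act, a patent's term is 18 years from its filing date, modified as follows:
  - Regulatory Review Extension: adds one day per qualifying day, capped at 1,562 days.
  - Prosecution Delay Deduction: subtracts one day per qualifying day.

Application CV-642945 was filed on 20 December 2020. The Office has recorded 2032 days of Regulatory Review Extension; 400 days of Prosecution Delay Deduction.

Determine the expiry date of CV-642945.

Base term: filing date + 18 years → 20 December 2038.
Regulatory Review Extension: 2032 days claimed exceeds the 1562-day cap, so +1562 days → 31 March 2043.
Prosecution Delay Deduction: −400 days → 24 February 2042.

2042-02-24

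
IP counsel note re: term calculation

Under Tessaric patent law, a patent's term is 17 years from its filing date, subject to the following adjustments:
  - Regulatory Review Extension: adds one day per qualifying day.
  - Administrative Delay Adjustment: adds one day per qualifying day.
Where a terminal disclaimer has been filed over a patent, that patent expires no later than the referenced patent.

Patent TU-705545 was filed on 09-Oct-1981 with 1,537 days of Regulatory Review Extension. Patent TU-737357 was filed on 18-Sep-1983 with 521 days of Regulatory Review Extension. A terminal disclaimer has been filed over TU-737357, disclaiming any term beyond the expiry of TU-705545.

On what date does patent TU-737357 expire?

February 21, 2002

Natural term of TU-737357:
  Base: filing + 17 years → 18 September 2000.
  Regulatory Review Extension: +521 days → 21 February 2002.
Expiry of referenced patent TU-705545:
  Base: filing + 17 years → 9 October 1998.
  Regulatory Review Extension: +1537 days → 24 December 2002.
Terminal disclaimer: TU-737357 expires on the earlier of 21 February 2002 and 24 December 2002.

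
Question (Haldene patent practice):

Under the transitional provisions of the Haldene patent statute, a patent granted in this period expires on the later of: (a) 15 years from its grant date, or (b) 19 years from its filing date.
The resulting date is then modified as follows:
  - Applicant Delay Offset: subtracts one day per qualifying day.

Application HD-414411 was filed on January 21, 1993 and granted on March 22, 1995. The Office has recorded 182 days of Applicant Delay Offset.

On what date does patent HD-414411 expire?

(a) grant + 15 years → 22 March 2010.
(b) filing + 19 years → 21 January 2012.
Later of the two: 21 January 2012.
Applicant Delay Offset: −182 days → 23 July 2011.

July 23, 2011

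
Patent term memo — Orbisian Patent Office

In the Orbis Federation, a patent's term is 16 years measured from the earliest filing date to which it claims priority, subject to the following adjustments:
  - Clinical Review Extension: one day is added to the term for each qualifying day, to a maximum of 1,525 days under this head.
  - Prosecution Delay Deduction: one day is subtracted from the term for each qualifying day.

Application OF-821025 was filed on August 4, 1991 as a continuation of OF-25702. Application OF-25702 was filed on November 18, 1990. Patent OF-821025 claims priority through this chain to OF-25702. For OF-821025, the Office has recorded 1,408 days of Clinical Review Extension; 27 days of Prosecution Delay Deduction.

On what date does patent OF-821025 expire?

Earliest priority filing: 18 November 1990.
Base term: 18 November 1990 + 16 years → 18 November 2006.
Clinical Review Extension: 1408 days (within the 1525-day cap) → +1408 days → 26 September 2010.
Prosecution Delay Deduction: −27 days → 30 August 2010.

August 30, 2010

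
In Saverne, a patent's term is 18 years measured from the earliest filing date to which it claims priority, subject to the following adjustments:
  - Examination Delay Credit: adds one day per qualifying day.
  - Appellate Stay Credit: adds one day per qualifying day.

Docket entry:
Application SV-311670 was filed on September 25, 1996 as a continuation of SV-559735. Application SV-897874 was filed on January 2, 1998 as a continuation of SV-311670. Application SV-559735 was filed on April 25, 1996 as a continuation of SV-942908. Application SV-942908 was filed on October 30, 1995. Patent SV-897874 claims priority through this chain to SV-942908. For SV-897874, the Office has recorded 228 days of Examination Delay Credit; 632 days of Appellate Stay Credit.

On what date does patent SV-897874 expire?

Earliest priority filing: 30 October 1995.
Base term: 30 October 1995 + 18 years → 30 October 2013.
Examination Delay Credit: +228 days → 15 June 2014.
Appellate Stay Credit: +632 days → 8 March 2016.

2016-03-08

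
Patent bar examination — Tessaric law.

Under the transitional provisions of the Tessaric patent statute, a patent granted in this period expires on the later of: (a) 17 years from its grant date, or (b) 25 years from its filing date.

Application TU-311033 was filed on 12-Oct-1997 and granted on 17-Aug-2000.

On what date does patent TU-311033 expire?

(a) grant + 17 years → 17 August 2017.
(b) filing + 25 years → 12 October 2022.
Later of the two: 12 October 2022.

October 12, 2022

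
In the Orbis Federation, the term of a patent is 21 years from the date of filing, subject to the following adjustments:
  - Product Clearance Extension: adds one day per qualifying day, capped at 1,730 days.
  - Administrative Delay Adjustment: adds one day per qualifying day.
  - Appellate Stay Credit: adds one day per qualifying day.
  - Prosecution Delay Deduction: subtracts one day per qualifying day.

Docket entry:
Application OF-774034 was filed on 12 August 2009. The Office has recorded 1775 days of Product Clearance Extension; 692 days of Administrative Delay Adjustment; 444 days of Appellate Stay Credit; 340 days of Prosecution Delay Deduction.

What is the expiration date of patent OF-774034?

2037-07-12

Base term: filing date + 21 years → 12 August 2030.
Product Clearance Extension: 1775 days claimed exceeds the 1730-day cap, so +1730 days → 8 May 2035.
Administrative Delay Adjustment: +692 days → 30 March 2037.
Appellate Stay Credit: +444 days → 17 June 2038.
Prosecution Delay Deduction: −340 days → 12 July 2037.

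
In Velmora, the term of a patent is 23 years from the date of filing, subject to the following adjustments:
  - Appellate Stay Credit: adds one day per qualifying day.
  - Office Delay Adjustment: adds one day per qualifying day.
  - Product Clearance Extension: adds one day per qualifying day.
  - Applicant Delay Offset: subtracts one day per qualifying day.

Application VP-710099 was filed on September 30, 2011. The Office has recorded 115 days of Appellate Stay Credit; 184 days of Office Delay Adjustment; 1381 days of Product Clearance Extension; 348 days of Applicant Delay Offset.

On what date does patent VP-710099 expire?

2038-05-24

Base term: filing date + 23 years → 30 September 2034.
Appellate Stay Credit: +115 days → 23 January 2035.
Office Delay Adjustment: +184 days → 26 July 2035.
Product Clearance Extension: +1381 days → 7 May 2039.
Applicant Delay Offset: −348 days → 24 May 2038.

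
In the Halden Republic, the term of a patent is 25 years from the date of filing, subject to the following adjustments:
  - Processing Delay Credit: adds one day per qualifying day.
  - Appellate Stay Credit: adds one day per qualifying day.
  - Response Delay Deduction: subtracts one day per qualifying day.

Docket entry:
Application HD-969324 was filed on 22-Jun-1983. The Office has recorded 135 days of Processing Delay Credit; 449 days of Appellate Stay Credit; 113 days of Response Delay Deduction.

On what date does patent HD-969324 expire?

2009-10-06

Base term: filing date + 25 years → 22 June 2008.
Processing Delay Credit: +135 days → 4 November 2008.
Appellate Stay Credit: +449 days → 27 January 2010.
Response Delay Deduction: −113 days → 6 October 2009.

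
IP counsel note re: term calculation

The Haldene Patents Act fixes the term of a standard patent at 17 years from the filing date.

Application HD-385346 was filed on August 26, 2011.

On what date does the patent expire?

Filing date + 17 years → 26 August 2028.

August 26, 2028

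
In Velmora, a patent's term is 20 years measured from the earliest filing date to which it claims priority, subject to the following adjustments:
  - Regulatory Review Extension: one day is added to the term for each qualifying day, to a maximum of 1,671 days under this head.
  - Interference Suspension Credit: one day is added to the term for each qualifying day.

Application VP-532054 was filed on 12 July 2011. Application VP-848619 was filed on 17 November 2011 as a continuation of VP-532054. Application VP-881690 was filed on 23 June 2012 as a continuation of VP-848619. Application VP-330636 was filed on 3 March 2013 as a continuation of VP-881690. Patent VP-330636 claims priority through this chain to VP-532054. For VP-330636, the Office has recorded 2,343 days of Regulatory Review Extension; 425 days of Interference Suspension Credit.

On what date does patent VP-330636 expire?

2037-04-07

Earliest priority filing: 12 July 2011.
Base term: 12 July 2011 + 20 years → 12 July 2031.
Regulatory Review Extension: 2343 days claimed exceeds the 1671-day cap, so +1671 days → 7 February 2036.
Interference Suspension Credit: +425 days → 7 April 2037.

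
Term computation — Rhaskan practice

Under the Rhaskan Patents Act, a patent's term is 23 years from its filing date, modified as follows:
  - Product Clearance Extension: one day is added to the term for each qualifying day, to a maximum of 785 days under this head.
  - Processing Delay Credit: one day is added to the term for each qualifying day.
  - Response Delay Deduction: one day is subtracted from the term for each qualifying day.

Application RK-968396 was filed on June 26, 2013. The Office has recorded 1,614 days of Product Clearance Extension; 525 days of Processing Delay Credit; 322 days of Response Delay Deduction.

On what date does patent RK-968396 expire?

March 11, 2039

Base term: filing date + 23 years → 26 June 2036.
Product Clearance Extension: 1614 days claimed exceeds the 785-day cap, so +785 days → 20 August 2038.
Processing Delay Credit: +525 days → 27 January 2040.
Response Delay Deduction: −322 days → 11 March 2039.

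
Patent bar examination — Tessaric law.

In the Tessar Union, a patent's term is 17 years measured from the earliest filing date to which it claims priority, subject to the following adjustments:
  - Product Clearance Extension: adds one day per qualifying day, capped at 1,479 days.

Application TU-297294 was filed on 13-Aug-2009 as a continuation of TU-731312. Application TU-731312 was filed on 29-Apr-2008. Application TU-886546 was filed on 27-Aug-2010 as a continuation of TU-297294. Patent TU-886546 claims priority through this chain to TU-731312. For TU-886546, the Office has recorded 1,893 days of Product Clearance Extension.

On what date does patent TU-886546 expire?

Earliest priority filing: 29 April 2008.
Base term: 29 April 2008 + 17 years → 29 April 2025.
Product Clearance Extension: 1893 days claimed exceeds the 1479-day cap, so +1479 days → 17 May 2029.

2029-05-17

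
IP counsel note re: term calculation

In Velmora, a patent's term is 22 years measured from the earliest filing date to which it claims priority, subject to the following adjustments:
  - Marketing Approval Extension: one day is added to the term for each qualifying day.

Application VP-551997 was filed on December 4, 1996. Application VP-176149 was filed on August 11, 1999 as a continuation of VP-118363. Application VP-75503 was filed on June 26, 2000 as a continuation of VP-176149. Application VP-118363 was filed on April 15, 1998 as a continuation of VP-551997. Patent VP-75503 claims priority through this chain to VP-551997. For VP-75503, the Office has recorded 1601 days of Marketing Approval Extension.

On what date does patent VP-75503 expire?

2023-04-23

Earliest priority filing: 4 December 1996.
Base term: 4 December 1996 + 22 years → 4 December 2018.
Marketing Approval Extension: +1601 days → 23 April 2023.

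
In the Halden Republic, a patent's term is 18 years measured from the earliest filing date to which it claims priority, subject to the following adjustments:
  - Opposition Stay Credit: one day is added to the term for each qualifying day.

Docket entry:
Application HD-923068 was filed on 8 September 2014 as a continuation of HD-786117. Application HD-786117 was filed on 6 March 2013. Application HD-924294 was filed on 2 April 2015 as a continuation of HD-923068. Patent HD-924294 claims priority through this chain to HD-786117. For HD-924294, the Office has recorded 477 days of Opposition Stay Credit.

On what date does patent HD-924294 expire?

June 25, 2032

Earliest priority filing: 6 March 2013.
Base term: 6 March 2013 + 18 years → 6 March 2031.
Opposition Stay Credit: +477 days → 25 June 2032.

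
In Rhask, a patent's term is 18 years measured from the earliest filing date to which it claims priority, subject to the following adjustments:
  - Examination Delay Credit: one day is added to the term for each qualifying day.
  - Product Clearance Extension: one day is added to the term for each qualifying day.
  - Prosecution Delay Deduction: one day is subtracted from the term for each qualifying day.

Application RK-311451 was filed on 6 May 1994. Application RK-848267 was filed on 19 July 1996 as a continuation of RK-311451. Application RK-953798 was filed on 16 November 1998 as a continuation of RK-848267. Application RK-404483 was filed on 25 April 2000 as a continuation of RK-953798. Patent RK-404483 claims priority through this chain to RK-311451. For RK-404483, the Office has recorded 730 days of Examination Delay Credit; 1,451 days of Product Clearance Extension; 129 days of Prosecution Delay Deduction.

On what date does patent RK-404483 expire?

2017-12-18

Earliest priority filing: 6 May 1994.
Base term: 6 May 1994 + 18 years → 6 May 2012.
Examination Delay Credit: +730 days → 6 May 2014.
Product Clearance Extension: +1451 days → 26 April 2018.
Prosecution Delay Deduction: −129 days → 18 December 2017.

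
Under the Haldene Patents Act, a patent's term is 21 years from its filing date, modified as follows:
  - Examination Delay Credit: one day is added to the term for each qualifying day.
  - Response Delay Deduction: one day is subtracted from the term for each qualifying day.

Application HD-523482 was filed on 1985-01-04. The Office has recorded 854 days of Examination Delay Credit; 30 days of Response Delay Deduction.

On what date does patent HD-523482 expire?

Base term: filing date + 21 years → 4 January 2006.
Examination Delay Credit: +854 days → 7 May 2008.
Response Delay Deduction: −30 days → 7 April 2008.

2008-04-07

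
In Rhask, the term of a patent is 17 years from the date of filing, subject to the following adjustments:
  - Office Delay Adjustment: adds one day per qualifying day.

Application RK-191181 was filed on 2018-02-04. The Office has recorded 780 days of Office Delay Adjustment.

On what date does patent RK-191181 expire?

Base term: filing date + 17 years → 4 February 2035.
Office Delay Adjustment: +780 days → 25 March 2037.

2037-03-25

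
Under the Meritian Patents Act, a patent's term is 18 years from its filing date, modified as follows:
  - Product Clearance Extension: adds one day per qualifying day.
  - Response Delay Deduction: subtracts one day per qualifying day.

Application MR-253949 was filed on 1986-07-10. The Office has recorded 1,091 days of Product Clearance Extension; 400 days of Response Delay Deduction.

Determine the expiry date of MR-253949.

June 1, 2006

Base term: filing date + 18 years → 10 July 2004.
Product Clearance Extension: +1091 days → 6 July 2007.
Response Delay Deduction: −400 days → 1 June 2006.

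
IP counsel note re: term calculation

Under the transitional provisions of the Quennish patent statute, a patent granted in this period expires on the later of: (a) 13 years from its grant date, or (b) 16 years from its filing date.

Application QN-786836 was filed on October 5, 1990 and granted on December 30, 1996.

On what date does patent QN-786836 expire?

(a) grant + 13 years → 30 December 2009.
(b) filing + 16 years → 5 October 2006.
Later of the two: 30 December 2009.

December 30, 2009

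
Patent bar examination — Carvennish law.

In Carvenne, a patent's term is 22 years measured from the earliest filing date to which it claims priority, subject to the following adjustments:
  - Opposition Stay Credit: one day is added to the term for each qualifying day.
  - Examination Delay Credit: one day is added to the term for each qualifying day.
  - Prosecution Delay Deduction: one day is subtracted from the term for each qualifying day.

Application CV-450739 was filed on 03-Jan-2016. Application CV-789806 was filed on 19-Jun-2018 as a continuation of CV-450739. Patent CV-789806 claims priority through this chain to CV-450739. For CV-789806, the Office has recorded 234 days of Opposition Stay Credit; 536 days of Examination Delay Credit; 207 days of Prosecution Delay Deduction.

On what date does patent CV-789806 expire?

Earliest priority filing: 3 January 2016.
Base term: 3 January 2016 + 22 years → 3 January 2038.
Opposition Stay Credit: +234 days → 25 August 2038.
Examination Delay Credit: +536 days → 12 February 2040.
Prosecution Delay Deduction: −207 days → 20 July 2039.

2039-07-20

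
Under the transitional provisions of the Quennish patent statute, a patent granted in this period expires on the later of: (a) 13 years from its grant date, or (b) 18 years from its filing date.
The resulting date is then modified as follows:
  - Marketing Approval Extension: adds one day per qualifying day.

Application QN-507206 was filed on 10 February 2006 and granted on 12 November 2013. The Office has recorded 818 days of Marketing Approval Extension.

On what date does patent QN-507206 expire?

February 7, 2029

(a) grant + 13 years → 12 November 2026.
(b) filing + 18 years → 10 February 2024.
Later of the two: 12 November 2026.
Marketing Approval Extension: +818 days → 7 February 2029.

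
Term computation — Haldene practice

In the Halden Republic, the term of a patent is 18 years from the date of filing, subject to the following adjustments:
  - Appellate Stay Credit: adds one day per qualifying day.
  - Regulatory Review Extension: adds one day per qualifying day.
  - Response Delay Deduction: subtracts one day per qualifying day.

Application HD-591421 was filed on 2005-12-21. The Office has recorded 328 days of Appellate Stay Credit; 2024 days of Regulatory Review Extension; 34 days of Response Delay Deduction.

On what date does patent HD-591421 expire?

2030-04-26

Base term: filing date + 18 years → 21 December 2023.
Appellate Stay Credit: +328 days → 13 November 2024.
Regulatory Review Extension: +2024 days → 30 May 2030.
Response Delay Deduction: −34 days → 26 April 2030.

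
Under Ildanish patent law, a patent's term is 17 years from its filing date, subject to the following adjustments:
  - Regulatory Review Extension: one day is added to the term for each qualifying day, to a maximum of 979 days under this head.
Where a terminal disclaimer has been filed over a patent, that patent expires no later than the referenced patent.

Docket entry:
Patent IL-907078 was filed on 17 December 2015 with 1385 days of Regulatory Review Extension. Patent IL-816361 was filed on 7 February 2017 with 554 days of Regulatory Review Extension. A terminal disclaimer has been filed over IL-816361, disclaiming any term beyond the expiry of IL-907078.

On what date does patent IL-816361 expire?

Natural term of IL-816361:
  Base: filing + 17 years → 7 February 2034.
  Regulatory Review Extension: 554 days (within the 979-day cap) → +554 days → 15 August 2035.
Expiry of referenced patent IL-907078:
  Base: filing + 17 years → 17 December 2032.
  Regulatory Review Extension: 1385 days claimed exceeds the 979-day cap, so +979 days → 23 August 2035.
Terminal disclaimer: IL-816361 expires on the earlier of 15 August 2035 and 23 August 2035.

August 15, 2035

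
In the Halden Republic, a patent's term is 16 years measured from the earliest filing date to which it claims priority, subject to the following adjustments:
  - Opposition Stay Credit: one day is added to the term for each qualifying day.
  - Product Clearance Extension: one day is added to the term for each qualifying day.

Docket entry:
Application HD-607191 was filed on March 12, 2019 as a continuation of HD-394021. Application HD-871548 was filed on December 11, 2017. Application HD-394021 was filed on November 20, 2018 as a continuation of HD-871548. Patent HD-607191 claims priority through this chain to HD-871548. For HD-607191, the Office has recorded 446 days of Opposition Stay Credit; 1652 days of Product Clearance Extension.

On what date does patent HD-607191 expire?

Earliest priority filing: 11 December 2017.
Base term: 11 December 2017 + 16 years → 11 December 2033.
Opposition Stay Credit: +446 days → 2 March 2035.
Product Clearance Extension: +1652 days → 9 September 2039.

September 9, 2039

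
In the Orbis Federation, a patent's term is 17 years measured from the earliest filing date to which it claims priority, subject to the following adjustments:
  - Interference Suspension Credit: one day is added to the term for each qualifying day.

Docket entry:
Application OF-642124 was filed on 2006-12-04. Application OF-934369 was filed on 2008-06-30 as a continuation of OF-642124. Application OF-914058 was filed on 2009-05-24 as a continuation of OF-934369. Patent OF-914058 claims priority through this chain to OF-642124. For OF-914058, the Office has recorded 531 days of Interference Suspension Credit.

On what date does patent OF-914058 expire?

May 18, 2025

Earliest priority filing: 4 December 2006.
Base term: 4 December 2006 + 17 years → 4 December 2023.
Interference Suspension Credit: +531 days → 18 May 2025.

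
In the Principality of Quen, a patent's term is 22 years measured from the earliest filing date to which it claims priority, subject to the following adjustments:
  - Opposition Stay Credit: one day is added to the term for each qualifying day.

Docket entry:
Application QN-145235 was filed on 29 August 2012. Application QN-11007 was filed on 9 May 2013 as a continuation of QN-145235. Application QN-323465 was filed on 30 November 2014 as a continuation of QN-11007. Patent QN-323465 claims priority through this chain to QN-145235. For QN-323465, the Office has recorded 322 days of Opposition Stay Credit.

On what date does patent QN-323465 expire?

July 17, 2035

Earliest priority filing: 29 August 2012.
Base term: 29 August 2012 + 22 years → 29 August 2034.
Opposition Stay Credit: +322 days → 17 July 2035.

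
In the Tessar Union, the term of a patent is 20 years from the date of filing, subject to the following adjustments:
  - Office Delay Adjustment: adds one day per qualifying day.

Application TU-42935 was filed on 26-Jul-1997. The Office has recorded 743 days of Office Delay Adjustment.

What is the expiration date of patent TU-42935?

August 8, 2019

Base term: filing date + 20 years → 26 July 2017.
Office Delay Adjustment: +743 days → 8 August 2019.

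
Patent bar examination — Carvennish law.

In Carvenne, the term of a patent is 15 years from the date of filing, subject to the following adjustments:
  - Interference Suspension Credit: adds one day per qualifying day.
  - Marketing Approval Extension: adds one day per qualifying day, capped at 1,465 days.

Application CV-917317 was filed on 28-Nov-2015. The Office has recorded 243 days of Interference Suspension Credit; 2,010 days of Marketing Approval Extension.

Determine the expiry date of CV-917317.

Base term: filing date + 15 years → 28 November 2030.
Interference Suspension Credit: +243 days → 29 July 2031.
Marketing Approval Extension: 2010 days claimed exceeds the 1465-day cap, so +1465 days → 2 August 2035.

August 2, 2035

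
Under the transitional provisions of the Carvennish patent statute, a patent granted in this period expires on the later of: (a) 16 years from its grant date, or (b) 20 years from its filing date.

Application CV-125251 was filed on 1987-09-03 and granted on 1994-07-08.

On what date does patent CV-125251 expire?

(a) grant + 16 years → 8 July 2010.
(b) filing + 20 years → 3 September 2007.
Later of the two: 8 July 2010.

July 8, 2010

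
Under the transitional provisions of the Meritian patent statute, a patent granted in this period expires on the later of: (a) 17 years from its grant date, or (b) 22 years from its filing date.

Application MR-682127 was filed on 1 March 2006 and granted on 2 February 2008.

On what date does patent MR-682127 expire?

(a) grant + 17 years → 2 February 2025.
(b) filing + 22 years → 1 March 2028.
Later of the two: 1 March 2028.

March 1, 2028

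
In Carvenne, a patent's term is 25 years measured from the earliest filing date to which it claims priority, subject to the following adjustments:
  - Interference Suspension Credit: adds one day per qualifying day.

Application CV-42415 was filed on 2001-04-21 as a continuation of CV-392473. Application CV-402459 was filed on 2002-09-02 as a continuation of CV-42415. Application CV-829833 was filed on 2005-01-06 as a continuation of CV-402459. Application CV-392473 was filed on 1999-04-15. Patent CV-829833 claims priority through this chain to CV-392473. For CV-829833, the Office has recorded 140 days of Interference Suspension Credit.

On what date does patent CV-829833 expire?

Earliest priority filing: 15 April 1999.
Base term: 15 April 1999 + 25 years → 15 April 2024.
Interference Suspension Credit: +140 days → 2 September 2024.

2024-09-02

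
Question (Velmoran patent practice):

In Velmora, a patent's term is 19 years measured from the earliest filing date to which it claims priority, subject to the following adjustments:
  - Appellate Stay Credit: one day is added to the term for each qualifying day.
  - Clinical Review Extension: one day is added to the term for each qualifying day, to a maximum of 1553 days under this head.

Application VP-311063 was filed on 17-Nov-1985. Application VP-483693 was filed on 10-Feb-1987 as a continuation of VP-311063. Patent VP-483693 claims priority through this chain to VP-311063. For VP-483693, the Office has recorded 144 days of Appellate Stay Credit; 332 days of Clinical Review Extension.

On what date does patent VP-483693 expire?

2006-03-08

Earliest priority filing: 17 November 1985.
Base term: 17 November 1985 + 19 years → 17 November 2004.
Appellate Stay Credit: +144 days → 10 April 2005.
Clinical Review Extension: 332 days (within the 1553-day cap) → +332 days → 8 March 2006.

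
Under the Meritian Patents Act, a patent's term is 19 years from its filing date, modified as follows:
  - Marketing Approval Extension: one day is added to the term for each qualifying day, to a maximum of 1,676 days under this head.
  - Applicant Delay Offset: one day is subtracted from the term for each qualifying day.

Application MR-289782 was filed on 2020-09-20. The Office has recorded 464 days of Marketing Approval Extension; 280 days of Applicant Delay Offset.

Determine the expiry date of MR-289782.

Base term: filing date + 19 years → 20 September 2039.
Marketing Approval Extension: 464 days (within the 1676-day cap) → +464 days → 27 December 2040.
Applicant Delay Offset: −280 days → 22 March 2040.

2040-03-22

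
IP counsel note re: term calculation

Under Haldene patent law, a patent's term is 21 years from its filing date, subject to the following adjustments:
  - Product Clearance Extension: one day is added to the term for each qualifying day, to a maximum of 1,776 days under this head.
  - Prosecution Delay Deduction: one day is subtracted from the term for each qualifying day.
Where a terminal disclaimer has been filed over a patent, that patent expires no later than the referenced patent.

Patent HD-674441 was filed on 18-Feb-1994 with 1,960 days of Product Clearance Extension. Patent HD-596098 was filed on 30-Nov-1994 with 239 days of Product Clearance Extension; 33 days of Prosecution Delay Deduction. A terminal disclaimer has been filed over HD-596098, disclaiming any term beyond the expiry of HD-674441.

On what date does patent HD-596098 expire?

2016-06-23

Natural term of HD-596098:
  Base: filing + 21 years → 30 November 2015.
  Product Clearance Extension: 239 days (within the 1776-day cap) → +239 days → 26 July 2016.
  Prosecution Delay Deduction: −33 days → 23 June 2016.
Expiry of referenced patent HD-674441:
  Base: filing + 21 years → 18 February 2015.
  Product Clearance Extension: 1960 days claimed exceeds the 1776-day cap, so +1776 days → 30 December 2019.
Terminal disclaimer: HD-596098 expires on the earlier of 23 June 2016 and 30 December 2019.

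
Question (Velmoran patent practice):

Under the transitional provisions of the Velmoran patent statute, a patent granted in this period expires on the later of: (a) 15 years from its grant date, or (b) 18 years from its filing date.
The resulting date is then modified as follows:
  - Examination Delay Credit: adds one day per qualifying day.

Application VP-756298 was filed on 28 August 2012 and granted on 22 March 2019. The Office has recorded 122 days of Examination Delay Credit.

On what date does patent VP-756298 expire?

2034-07-22

(a) grant + 15 years → 22 March 2034.
(b) filing + 18 years → 28 August 2030.
Later of the two: 22 March 2034.
Examination Delay Credit: +122 days → 22 July 2034.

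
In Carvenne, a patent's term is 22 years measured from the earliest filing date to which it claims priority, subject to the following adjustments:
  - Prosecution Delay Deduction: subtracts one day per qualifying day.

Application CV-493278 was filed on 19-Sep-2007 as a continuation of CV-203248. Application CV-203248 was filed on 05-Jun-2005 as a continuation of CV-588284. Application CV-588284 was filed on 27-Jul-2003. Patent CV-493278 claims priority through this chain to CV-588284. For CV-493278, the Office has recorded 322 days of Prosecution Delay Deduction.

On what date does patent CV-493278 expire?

September 8, 2024

Earliest priority filing: 27 July 2003.
Base term: 27 July 2003 + 22 years → 27 July 2025.
Prosecution Delay Deduction: −322 days → 8 September 2024.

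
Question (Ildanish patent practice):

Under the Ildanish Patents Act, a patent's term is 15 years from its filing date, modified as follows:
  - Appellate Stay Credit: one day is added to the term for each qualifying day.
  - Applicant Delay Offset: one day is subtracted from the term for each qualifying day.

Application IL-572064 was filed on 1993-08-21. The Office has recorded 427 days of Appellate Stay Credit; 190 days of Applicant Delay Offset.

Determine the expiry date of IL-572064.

Base term: filing date + 15 years → 21 August 2008.
Appellate Stay Credit: +427 days → 22 October 2009.
Applicant Delay Offset: −190 days → 15 April 2009.

April 15, 2009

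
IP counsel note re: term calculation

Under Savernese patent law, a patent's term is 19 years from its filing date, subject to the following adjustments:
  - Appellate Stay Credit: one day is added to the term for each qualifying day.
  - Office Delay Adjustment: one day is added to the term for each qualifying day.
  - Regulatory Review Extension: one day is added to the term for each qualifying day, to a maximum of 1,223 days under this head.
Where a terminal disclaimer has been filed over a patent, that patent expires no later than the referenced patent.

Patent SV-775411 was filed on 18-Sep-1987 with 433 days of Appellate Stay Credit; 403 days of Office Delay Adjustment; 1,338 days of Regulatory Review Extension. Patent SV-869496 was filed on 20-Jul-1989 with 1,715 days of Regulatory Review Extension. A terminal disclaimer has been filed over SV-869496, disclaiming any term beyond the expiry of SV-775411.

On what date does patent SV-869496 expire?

Natural term of SV-869496:
  Base: filing + 19 years → 20 July 2008.
  Regulatory Review Extension: 1715 days claimed exceeds the 1223-day cap, so +1223 days → 25 November 2011.
Expiry of referenced patent SV-775411:
  Base: filing + 19 years → 18 September 2006.
  Appellate Stay Credit: +433 days → 25 November 2007.
  Office Delay Adjustment: +403 days → 1 January 2009.
  Regulatory Review Extension: 1338 days claimed exceeds the 1223-day cap, so +1223 days → 8 May 2012.
Terminal disclaimer: SV-869496 expires on the earlier of 25 November 2011 and 8 May 2012.

2011-11-25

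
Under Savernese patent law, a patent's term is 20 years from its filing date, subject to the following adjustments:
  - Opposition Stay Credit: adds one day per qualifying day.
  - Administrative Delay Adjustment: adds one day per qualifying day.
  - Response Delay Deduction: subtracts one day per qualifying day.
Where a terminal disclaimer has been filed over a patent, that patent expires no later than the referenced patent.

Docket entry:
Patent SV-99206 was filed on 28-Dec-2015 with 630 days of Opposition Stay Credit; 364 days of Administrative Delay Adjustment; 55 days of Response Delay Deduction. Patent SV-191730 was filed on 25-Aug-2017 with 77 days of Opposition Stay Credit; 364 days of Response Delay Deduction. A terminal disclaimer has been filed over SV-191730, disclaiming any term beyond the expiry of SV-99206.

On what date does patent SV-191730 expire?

Natural term of SV-191730:
  Base: filing + 20 years → 25 August 2037.
  Opposition Stay Credit: +77 days → 10 November 2037.
  Response Delay Deduction: −364 days → 11 November 2036.
Expiry of referenced patent SV-99206:
  Base: filing + 20 years → 28 December 2035.
  Opposition Stay Credit: +630 days → 18 September 2037.
  Administrative Delay Adjustment: +364 days → 17 September 2038.
  Response Delay Deduction: −55 days → 24 July 2038.
Terminal disclaimer: SV-191730 expires on the earlier of 11 November 2036 and 24 July 2038.

November 11, 2036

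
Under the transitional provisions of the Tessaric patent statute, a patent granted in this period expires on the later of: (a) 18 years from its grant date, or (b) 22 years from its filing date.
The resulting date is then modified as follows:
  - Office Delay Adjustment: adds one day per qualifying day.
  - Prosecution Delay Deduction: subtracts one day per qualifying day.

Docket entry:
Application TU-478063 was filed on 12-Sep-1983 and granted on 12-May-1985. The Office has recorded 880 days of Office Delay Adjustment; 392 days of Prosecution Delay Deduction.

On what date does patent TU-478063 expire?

2007-01-13

(a) grant + 18 years → 12 May 2003.
(b) filing + 22 years → 12 September 2005.
Later of the two: 12 September 2005.
Office Delay Adjustment: +880 days → 9 February 2008.
Prosecution Delay Deduction: −392 days → 13 January 2007.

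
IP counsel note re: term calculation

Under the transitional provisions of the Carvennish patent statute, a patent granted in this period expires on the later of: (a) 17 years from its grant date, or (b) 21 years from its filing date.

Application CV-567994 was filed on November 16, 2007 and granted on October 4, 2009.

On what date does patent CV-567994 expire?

(a) grant + 17 years → 4 October 2026.
(b) filing + 21 years → 16 November 2028.
Later of the two: 16 November 2028.

November 16, 2028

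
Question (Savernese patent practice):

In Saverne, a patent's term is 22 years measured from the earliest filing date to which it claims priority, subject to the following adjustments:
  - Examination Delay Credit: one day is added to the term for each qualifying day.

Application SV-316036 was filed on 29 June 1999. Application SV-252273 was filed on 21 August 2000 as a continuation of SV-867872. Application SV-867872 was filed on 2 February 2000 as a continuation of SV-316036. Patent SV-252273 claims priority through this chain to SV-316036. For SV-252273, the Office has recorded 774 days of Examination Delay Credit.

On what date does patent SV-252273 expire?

Earliest priority filing: 29 June 1999.
Base term: 29 June 1999 + 22 years → 29 June 2021.
Examination Delay Credit: +774 days → 12 August 2023.

August 12, 2023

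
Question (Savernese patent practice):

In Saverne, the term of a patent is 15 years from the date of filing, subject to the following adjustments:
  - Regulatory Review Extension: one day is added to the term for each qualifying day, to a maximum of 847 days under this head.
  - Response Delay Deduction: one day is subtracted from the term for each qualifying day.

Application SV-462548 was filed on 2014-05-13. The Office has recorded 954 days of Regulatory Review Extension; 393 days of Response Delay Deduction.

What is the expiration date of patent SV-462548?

2030-08-10

Base term: filing date + 15 years → 13 May 2029.
Regulatory Review Extension: 954 days claimed exceeds the 847-day cap, so +847 days → 7 September 2031.
Response Delay Deduction: −393 days → 10 August 2030.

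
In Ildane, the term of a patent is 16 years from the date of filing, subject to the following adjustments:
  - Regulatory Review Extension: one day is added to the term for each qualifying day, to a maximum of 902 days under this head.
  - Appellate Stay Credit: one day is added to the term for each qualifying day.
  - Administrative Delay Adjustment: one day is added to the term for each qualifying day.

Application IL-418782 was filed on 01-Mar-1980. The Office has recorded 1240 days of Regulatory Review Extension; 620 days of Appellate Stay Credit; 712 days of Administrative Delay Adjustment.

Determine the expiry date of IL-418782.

April 13, 2002

Base term: filing date + 16 years → 1 March 1996.
Regulatory Review Extension: 1240 days claimed exceeds the 902-day cap, so +902 days → 20 August 1998.
Appellate Stay Credit: +620 days → 1 May 2000.
Administrative Delay Adjustment: +712 days → 13 April 2002.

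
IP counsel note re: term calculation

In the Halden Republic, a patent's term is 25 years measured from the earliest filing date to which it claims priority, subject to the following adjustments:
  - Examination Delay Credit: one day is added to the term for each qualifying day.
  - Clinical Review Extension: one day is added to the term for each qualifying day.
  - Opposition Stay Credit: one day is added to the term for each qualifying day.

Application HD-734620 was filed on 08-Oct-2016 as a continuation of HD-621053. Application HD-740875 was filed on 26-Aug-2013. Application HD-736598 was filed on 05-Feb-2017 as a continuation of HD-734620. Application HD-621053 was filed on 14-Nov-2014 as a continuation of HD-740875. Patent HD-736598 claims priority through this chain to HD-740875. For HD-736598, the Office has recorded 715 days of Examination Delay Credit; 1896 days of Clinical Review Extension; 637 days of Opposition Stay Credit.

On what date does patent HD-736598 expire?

2047-07-18

Earliest priority filing: 26 August 2013.
Base term: 26 August 2013 + 25 years → 26 August 2038.
Examination Delay Credit: +715 days → 10 August 2040.
Clinical Review Extension: +1896 days → 19 October 2045.
Opposition Stay Credit: +637 days → 18 July 2047.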